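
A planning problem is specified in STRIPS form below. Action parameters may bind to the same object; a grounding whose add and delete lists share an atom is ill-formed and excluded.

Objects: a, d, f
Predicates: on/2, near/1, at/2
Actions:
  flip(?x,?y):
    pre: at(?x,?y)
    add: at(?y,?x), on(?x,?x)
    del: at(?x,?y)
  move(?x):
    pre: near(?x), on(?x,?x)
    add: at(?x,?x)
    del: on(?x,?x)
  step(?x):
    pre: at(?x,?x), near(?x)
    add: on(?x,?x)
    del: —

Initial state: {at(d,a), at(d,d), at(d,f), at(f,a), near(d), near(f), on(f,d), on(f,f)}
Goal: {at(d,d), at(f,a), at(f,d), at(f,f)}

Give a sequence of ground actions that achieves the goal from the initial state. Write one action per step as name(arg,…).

flip(d,f); move(f)

1. flip(d,f)  →  {at(d,a), at(d,d), at(f,a), at(f,d), near(d), near(f), on(d,d), on(f,d), on(f,f)}
2. move(f)  →  {at(d,a), at(d,d), at(f,a), at(f,d), at(f,f), near(d), near(f), on(d,d), on(f,d)}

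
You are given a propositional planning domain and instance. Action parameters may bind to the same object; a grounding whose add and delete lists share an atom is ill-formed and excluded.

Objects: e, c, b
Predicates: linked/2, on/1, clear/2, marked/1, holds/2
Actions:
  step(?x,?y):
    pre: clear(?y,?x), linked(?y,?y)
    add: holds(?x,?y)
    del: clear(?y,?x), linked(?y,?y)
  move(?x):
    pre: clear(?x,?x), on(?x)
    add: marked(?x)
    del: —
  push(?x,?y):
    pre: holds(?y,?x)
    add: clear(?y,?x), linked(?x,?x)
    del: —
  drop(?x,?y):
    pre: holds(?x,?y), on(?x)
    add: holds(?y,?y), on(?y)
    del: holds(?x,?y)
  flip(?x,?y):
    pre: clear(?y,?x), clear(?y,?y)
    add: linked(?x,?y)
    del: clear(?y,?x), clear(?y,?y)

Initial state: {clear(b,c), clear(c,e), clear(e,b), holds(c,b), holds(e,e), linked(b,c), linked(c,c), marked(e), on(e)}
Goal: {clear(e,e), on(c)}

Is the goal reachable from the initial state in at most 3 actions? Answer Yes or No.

Yes

1. step(e,c)  →  {clear(b,c), clear(e,b), holds(c,b), holds(e,c), holds(e,e), linked(b,c), marked(e), on(e)}
2. push(e,e)  →  {clear(b,c), clear(e,b), clear(e,e), holds(c,b), holds(e,c), holds(e,e), linked(b,c), linked(e,e), marked(e), on(e)}
3. drop(e,c)  →  {clear(b,c), clear(e,b), clear(e,e), holds(c,b), holds(c,c), holds(e,e), linked(b,c), linked(e,e), marked(e), on(c), on(e)}
optimal plan length = 3; 3 ≤ 3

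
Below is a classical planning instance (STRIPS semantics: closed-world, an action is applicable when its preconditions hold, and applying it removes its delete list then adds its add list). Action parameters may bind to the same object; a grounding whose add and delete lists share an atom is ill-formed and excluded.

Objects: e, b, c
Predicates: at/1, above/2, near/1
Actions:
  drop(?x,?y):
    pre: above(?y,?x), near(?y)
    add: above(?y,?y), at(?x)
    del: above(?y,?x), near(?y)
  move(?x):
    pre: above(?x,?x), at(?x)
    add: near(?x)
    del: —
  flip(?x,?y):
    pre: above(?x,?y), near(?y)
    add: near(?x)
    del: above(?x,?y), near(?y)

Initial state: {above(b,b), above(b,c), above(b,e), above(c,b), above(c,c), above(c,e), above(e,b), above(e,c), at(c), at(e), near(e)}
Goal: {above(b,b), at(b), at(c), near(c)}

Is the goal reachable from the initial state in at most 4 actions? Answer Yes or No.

Yes

1. drop(b,e)  →  {above(b,b), above(b,c), above(b,e), above(c,b), above(c,c), above(c,e), above(e,c), above(e,e), at(b), at(c), at(e)}
2. move(c)  →  {above(b,b), above(b,c), above(b,e), above(c,b), above(c,c), above(c,e), above(e,c), above(e,e), at(b), at(c), at(e), near(c)}
optimal plan length = 2; 2 ≤ 4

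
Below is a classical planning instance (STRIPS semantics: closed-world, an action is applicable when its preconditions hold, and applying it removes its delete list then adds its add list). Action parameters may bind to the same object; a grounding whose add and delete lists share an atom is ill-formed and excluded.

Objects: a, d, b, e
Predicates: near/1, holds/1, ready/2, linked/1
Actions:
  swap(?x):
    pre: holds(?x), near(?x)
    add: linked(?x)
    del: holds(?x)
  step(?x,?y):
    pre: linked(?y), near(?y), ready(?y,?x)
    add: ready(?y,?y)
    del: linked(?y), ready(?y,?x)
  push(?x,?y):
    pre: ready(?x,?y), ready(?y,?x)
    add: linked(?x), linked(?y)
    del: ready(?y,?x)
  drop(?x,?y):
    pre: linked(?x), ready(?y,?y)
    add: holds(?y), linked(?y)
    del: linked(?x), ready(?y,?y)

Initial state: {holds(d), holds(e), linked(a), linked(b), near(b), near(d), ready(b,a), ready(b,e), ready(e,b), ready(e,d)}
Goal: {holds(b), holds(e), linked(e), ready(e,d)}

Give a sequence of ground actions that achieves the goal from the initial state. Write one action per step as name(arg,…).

step(a,b); push(b,e); drop(a,b)

1. step(a,b)  →  {holds(d), holds(e), linked(a), near(b), near(d), ready(b,b), ready(b,e), ready(e,b), ready(e,d)}
2. push(b,e)  →  {holds(d), holds(e), linked(a), linked(b), linked(e), near(b), near(d), ready(b,b), ready(b,e), ready(e,d)}
3. drop(a,b)  →  {holds(b), holds(d), holds(e), linked(b), linked(e), near(b), near(d), ready(b,e), ready(e,d)}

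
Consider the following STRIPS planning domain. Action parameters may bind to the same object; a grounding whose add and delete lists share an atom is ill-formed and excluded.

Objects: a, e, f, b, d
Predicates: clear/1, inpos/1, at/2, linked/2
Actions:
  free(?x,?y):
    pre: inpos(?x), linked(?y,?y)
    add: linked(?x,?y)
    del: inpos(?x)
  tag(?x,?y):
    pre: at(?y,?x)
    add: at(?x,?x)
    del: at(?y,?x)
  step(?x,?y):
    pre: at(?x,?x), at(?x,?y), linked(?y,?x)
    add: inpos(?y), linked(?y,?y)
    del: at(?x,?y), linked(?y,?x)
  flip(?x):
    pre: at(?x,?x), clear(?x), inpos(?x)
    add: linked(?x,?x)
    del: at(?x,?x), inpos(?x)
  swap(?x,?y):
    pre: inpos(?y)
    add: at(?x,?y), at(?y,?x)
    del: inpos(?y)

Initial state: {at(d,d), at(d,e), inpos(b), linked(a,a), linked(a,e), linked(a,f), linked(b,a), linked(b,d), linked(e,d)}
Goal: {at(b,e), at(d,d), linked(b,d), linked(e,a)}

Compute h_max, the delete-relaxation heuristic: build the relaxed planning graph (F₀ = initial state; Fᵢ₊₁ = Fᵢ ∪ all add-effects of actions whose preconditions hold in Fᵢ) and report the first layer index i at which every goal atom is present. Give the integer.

2

F0 = init (9 atoms)
F1 = F0 ∪ {at(a,b), at(b,a), at(b,b), at(b,d), at(b,e), at(b,f), at(d,b), at(e,b), at(e,e), at(f,b), inpos(e), linked(e,e)}  (21 atoms)
F2 = F1 ∪ {at(a,a), at(a,e), at(e,a), at(e,d), at(e,f), at(f,e), at(f,f), linked(b,b), linked(b,e), linked(e,a)}  (31 atoms)
goal ⊆ F2  ⇒  h_max = 2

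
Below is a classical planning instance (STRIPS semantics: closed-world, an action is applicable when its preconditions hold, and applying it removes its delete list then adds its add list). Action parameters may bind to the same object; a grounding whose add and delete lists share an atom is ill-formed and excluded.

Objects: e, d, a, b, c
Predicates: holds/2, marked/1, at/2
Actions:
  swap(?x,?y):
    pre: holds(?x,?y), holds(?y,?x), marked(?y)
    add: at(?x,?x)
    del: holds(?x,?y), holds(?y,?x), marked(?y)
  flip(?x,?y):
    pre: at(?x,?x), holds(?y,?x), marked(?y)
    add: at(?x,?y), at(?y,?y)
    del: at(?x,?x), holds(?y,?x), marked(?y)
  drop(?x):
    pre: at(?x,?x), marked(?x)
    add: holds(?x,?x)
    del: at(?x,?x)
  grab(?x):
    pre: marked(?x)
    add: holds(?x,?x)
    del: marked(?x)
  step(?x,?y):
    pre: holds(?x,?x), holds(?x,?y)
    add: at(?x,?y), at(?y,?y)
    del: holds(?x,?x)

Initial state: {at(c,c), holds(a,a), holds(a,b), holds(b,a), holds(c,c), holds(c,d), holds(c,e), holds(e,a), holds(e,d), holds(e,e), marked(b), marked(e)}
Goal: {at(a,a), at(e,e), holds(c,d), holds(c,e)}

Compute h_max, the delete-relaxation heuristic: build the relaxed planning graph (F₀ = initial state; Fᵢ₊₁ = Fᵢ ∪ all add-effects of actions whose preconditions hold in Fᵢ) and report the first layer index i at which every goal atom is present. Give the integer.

F0 = init (12 atoms)
F1 = F0 ∪ {at(a,a), at(a,b), at(b,b), at(c,d), at(c,e), at(d,d), at(e,a), at(e,d), at(e,e), holds(b,b)}  (22 atoms)
goal ⊆ F1  ⇒  h_max = 1

1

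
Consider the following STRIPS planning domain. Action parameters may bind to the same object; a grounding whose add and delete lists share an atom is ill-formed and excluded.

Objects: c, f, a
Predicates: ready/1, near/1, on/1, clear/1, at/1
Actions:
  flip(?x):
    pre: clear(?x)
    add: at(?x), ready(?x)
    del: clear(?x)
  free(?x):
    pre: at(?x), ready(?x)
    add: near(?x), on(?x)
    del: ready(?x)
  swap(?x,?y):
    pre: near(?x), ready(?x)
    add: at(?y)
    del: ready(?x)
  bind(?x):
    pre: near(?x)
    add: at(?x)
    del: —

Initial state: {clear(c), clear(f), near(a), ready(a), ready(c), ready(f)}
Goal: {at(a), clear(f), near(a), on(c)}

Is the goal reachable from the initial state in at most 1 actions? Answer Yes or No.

1. flip(c)  →  {at(c), clear(f), near(a), ready(a), ready(c), ready(f)}
2. free(c)  →  {at(c), clear(f), near(a), near(c), on(c), ready(a), ready(f)}
3. swap(a,a)  →  {at(a), at(c), clear(f), near(a), near(c), on(c), ready(f)}
optimal plan length = 3; 3 > 1

No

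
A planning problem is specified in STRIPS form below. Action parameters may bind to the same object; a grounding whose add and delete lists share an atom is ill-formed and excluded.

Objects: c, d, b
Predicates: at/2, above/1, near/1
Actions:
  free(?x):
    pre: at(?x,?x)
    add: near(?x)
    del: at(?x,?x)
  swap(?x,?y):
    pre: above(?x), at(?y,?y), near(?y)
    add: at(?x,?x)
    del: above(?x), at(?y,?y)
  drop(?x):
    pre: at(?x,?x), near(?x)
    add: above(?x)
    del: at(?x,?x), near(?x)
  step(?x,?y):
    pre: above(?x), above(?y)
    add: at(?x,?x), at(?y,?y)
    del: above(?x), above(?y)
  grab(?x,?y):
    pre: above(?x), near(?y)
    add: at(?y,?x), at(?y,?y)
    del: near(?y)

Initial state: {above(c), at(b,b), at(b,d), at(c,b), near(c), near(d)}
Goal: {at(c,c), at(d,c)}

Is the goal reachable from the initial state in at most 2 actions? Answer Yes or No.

Yes

1. grab(c,c)  →  {above(c), at(b,b), at(b,d), at(c,b), at(c,c), near(d)}
2. grab(c,d)  →  {above(c), at(b,b), at(b,d), at(c,b), at(c,c), at(d,c), at(d,d)}
optimal plan length = 2; 2 ≤ 2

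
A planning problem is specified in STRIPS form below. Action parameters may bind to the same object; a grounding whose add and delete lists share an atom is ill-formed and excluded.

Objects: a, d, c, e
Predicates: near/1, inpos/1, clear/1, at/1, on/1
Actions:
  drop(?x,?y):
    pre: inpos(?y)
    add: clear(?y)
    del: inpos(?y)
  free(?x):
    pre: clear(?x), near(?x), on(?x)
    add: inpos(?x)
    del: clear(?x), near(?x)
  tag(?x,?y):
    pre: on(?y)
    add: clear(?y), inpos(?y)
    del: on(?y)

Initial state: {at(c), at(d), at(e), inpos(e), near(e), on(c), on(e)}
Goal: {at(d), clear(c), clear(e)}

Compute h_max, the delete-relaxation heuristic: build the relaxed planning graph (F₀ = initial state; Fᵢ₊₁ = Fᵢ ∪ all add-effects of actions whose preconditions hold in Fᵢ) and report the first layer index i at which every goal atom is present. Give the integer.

1

F0 = init (7 atoms)
F1 = F0 ∪ {clear(c), clear(e), inpos(c)}  (10 atoms)
goal ⊆ F1  ⇒  h_max = 1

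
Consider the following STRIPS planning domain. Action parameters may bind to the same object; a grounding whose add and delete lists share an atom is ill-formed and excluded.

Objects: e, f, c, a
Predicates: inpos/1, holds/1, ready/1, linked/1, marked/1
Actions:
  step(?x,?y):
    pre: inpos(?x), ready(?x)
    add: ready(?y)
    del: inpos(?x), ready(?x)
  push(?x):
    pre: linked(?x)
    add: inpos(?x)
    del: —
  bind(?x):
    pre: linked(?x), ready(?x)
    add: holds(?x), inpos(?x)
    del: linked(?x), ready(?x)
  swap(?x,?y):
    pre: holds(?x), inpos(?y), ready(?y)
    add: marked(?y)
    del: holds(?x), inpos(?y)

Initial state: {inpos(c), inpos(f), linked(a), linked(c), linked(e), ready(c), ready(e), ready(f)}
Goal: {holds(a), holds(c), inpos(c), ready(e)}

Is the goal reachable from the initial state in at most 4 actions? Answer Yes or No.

1. step(f,a)  →  {inpos(c), linked(a), linked(c), linked(e), ready(a), ready(c), ready(e)}
2. bind(c)  →  {holds(c), inpos(c), linked(a), linked(e), ready(a), ready(e)}
3. bind(a)  →  {holds(a), holds(c), inpos(a), inpos(c), linked(e), ready(e)}
optimal plan length = 3; 3 ≤ 4

Yes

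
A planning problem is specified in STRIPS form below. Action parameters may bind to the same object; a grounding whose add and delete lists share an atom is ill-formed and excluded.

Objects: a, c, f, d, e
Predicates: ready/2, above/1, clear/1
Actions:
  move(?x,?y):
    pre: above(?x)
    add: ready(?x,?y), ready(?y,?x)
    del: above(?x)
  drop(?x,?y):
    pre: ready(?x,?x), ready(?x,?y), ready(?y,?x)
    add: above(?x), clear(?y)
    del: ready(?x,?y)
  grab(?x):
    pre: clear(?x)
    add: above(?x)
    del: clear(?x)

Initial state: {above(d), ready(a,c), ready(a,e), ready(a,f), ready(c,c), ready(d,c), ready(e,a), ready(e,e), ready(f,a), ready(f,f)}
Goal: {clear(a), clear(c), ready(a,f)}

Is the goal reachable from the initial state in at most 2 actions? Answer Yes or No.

Yes

1. drop(c,c)  →  {above(c), above(d), clear(c), ready(a,c), ready(a,e), ready(a,f), ready(d,c), ready(e,a), ready(e,e), ready(f,a), ready(f,f)}
2. drop(f,a)  →  {above(c), above(d), above(f), clear(a), clear(c), ready(a,c), ready(a,e), ready(a,f), ready(d,c), ready(e,a), ready(e,e), ready(f,f)}
optimal plan length = 2; 2 ≤ 2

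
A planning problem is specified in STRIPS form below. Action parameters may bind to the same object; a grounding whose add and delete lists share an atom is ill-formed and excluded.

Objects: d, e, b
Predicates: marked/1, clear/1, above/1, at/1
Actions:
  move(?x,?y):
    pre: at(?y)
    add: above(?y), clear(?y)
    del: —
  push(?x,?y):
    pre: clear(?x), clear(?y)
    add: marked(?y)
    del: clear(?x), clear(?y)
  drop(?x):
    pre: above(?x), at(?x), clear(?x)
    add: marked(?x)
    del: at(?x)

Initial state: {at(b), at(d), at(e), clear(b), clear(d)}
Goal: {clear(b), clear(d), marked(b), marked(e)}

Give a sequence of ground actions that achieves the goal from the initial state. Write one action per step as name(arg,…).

1. move(d,e)  →  {above(e), at(b), at(d), at(e), clear(b), clear(d), clear(e)}
2. move(d,b)  →  {above(b), above(e), at(b), at(d), at(e), clear(b), clear(d), clear(e)}
3. push(e,e)  →  {above(b), above(e), at(b), at(d), at(e), clear(b), clear(d), marked(e)}
4. drop(b)  →  {above(b), above(e), at(d), at(e), clear(b), clear(d), marked(b), marked(e)}

move(d,e); move(d,b); push(e,e); drop(b)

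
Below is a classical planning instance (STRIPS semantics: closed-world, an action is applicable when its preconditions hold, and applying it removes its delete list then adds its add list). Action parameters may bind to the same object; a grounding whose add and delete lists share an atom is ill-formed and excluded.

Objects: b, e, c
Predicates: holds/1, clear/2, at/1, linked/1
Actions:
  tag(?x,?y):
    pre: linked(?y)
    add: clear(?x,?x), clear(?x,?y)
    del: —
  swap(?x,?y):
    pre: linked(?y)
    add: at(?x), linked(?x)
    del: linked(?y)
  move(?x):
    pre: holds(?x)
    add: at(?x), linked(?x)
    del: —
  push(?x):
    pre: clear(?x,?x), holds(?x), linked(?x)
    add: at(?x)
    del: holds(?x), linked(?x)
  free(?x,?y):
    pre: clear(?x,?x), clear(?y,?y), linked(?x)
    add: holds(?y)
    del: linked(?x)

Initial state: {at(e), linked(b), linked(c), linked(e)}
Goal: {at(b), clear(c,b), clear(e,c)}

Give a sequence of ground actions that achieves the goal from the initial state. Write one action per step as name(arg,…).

1. tag(e,c)  →  {at(e), clear(e,c), clear(e,e), linked(b), linked(c), linked(e)}
2. tag(c,b)  →  {at(e), clear(c,b), clear(c,c), clear(e,c), clear(e,e), linked(b), linked(c), linked(e)}
3. swap(b,e)  →  {at(b), at(e), clear(c,b), clear(c,c), clear(e,c), clear(e,e), linked(b), linked(c)}

tag(e,c); tag(c,b); swap(b,e)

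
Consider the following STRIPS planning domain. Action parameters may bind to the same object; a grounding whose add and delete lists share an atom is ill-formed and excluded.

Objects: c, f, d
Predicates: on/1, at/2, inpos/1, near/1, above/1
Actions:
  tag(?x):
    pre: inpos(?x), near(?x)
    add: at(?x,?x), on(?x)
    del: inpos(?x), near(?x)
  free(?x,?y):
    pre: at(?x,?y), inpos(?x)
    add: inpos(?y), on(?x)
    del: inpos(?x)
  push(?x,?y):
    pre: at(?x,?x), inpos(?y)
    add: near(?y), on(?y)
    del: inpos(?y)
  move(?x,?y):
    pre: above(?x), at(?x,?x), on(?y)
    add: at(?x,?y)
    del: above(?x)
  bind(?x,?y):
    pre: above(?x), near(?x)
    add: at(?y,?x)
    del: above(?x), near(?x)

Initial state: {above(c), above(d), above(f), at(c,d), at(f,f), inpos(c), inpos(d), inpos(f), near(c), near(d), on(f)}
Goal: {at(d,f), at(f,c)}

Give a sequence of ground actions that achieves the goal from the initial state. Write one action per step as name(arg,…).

1. tag(d)  →  {above(c), above(d), above(f), at(c,d), at(d,d), at(f,f), inpos(c), inpos(f), near(c), on(d), on(f)}
2. move(d,f)  →  {above(c), above(f), at(c,d), at(d,d), at(d,f), at(f,f), inpos(c), inpos(f), near(c), on(d), on(f)}
3. bind(c,f)  →  {above(f), at(c,d), at(d,d), at(d,f), at(f,c), at(f,f), inpos(c), inpos(f), on(d), on(f)}

tag(d); move(d,f); bind(c,f)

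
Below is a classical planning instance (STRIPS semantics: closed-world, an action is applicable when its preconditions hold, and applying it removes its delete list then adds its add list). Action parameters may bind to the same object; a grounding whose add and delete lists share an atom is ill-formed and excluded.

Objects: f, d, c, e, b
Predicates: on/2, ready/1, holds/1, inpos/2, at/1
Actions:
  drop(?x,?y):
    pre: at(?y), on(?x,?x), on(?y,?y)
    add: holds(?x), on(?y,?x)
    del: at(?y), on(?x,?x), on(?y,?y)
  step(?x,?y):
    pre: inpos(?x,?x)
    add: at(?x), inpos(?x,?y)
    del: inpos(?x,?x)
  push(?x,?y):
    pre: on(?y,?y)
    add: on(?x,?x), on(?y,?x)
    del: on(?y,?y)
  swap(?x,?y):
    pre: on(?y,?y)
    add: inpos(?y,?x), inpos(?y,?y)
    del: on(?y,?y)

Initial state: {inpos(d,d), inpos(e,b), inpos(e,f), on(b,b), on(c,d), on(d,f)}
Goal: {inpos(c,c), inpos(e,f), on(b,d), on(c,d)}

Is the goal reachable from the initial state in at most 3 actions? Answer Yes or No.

Yes

1. push(d,b)  →  {inpos(d,d), inpos(e,b), inpos(e,f), on(b,d), on(c,d), on(d,d), on(d,f)}
2. push(c,d)  →  {inpos(d,d), inpos(e,b), inpos(e,f), on(b,d), on(c,c), on(c,d), on(d,c), on(d,f)}
3. swap(f,c)  →  {inpos(c,c), inpos(c,f), inpos(d,d), inpos(e,b), inpos(e,f), on(b,d), on(c,d), on(d,c), on(d,f)}
optimal plan length = 3; 3 ≤ 3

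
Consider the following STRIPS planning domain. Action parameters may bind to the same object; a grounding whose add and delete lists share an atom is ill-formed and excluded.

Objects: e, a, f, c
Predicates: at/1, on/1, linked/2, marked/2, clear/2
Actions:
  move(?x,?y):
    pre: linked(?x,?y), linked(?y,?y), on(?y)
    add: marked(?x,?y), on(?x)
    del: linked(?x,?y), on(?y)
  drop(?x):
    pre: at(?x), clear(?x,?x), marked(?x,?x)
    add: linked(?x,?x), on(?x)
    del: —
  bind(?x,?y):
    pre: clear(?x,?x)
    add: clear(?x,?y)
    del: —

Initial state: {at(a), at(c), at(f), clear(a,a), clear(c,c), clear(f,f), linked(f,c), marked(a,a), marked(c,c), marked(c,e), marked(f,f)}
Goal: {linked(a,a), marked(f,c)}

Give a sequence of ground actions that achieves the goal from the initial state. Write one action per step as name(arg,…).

drop(a); drop(c); move(f,c)

1. drop(a)  →  {at(a), at(c), at(f), clear(a,a), clear(c,c), clear(f,f), linked(a,a), linked(f,c), marked(a,a), marked(c,c), marked(c,e), marked(f,f), on(a)}
2. drop(c)  →  {at(a), at(c), at(f), clear(a,a), clear(c,c), clear(f,f), linked(a,a), linked(c,c), linked(f,c), marked(a,a), marked(c,c), marked(c,e), marked(f,f), on(a), on(c)}
3. move(f,c)  →  {at(a), at(c), at(f), clear(a,a), clear(c,c), clear(f,f), linked(a,a), linked(c,c), marked(a,a), marked(c,c), marked(c,e), marked(f,c), marked(f,f), on(a), on(f)}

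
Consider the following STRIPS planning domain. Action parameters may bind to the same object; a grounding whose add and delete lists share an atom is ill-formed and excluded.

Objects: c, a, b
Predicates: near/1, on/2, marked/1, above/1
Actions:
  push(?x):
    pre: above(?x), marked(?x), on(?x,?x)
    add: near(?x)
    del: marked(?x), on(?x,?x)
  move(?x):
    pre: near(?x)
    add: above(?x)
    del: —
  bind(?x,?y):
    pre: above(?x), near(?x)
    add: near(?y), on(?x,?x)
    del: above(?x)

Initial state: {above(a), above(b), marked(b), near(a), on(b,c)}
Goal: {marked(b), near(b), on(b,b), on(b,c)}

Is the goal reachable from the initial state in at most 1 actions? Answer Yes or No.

No

1. bind(a,b)  →  {above(b), marked(b), near(a), near(b), on(a,a), on(b,c)}
2. bind(b,c)  →  {marked(b), near(a), near(b), near(c), on(a,a), on(b,b), on(b,c)}
optimal plan length = 2; 2 > 1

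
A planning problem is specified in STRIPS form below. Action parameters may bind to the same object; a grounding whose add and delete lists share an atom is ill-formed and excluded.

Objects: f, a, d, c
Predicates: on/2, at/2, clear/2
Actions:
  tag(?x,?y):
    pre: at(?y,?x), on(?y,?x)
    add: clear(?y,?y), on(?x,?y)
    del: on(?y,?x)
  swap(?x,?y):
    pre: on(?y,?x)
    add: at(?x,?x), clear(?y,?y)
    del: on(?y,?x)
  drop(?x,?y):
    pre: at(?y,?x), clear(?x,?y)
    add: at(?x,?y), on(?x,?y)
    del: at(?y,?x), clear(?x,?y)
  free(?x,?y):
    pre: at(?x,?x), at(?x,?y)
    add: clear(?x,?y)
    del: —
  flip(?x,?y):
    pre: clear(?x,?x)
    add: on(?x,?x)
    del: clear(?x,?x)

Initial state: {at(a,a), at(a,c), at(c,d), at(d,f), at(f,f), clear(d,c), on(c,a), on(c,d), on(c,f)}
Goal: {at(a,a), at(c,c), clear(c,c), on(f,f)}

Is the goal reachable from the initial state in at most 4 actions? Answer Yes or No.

Yes

1. tag(d,c)  →  {at(a,a), at(a,c), at(c,d), at(d,f), at(f,f), clear(c,c), clear(d,c), on(c,a), on(c,f), on(d,c)}
2. swap(c,d)  →  {at(a,a), at(a,c), at(c,c), at(c,d), at(d,f), at(f,f), clear(c,c), clear(d,c), clear(d,d), on(c,a), on(c,f)}
3. free(f,f)  →  {at(a,a), at(a,c), at(c,c), at(c,d), at(d,f), at(f,f), clear(c,c), clear(d,c), clear(d,d), clear(f,f), on(c,a), on(c,f)}
4. flip(f,f)  →  {at(a,a), at(a,c), at(c,c), at(c,d), at(d,f), at(f,f), clear(c,c), clear(d,c), clear(d,d), on(c,a), on(c,f), on(f,f)}
optimal plan length = 4; 4 ≤ 4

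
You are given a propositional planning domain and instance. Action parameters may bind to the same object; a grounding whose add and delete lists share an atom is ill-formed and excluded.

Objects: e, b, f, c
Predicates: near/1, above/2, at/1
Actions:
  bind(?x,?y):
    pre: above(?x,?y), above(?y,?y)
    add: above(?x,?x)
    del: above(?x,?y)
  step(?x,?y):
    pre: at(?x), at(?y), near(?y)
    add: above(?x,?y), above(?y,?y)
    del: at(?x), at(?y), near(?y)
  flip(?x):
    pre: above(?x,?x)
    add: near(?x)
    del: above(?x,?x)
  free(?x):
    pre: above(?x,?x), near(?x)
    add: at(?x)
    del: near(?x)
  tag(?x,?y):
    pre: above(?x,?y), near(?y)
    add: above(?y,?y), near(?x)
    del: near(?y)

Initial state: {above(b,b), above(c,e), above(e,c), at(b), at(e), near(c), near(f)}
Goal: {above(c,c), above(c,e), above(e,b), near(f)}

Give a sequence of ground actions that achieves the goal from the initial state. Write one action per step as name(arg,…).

flip(b); step(e,b); tag(e,c)

1. flip(b)  →  {above(c,e), above(e,c), at(b), at(e), near(b), near(c), near(f)}
2. step(e,b)  →  {above(b,b), above(c,e), above(e,b), above(e,c), near(c), near(f)}
3. tag(e,c)  →  {above(b,b), above(c,c), above(c,e), above(e,b), above(e,c), near(e), near(f)}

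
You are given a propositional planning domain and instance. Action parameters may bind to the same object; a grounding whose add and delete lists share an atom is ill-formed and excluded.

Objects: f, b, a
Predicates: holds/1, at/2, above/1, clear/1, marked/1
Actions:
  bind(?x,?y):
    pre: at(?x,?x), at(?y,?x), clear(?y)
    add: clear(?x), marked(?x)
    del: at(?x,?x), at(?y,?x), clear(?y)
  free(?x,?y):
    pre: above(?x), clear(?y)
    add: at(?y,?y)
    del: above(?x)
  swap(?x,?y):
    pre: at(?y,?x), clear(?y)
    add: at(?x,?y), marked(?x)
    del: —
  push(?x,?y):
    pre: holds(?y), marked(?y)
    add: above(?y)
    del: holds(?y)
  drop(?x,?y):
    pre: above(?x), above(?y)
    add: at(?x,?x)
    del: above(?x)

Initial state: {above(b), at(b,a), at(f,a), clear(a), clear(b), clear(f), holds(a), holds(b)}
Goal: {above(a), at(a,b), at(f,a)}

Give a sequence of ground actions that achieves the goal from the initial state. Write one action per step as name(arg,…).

1. swap(a,b)  →  {above(b), at(a,b), at(b,a), at(f,a), clear(a), clear(b), clear(f), holds(a), holds(b), marked(a)}
2. push(f,a)  →  {above(a), above(b), at(a,b), at(b,a), at(f,a), clear(a), clear(b), clear(f), holds(b), marked(a)}

swap(a,b); push(f,a)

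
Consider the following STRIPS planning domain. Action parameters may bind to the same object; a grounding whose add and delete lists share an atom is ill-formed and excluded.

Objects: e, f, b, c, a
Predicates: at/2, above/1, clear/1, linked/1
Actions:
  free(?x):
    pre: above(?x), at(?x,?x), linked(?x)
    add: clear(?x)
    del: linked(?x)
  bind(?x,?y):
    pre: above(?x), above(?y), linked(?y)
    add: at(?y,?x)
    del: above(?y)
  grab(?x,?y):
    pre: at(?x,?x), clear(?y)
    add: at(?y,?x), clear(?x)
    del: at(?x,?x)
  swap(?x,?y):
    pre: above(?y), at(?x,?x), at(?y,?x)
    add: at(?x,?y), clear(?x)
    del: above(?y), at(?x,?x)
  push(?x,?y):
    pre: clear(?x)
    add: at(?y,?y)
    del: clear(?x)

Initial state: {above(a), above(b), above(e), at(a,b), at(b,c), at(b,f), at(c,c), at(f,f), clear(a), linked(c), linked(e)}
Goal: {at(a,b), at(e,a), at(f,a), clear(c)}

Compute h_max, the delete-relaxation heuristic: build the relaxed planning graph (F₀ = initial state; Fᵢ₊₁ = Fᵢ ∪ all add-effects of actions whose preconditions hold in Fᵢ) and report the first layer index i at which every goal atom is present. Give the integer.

F0 = init (11 atoms)
F1 = F0 ∪ {at(a,a), at(a,c), at(a,f), at(b,b), at(c,b), at(e,a), at(e,b), at(e,e), at(f,b), clear(c), clear(f)}  (22 atoms)
F2 = F1 ∪ {at(a,e), at(b,a), at(b,e), at(c,a), at(c,e), at(c,f), at(f,a), at(f,c), at(f,e), clear(b), clear(e)}  (33 atoms)
goal ⊆ F2  ⇒  h_max = 2

2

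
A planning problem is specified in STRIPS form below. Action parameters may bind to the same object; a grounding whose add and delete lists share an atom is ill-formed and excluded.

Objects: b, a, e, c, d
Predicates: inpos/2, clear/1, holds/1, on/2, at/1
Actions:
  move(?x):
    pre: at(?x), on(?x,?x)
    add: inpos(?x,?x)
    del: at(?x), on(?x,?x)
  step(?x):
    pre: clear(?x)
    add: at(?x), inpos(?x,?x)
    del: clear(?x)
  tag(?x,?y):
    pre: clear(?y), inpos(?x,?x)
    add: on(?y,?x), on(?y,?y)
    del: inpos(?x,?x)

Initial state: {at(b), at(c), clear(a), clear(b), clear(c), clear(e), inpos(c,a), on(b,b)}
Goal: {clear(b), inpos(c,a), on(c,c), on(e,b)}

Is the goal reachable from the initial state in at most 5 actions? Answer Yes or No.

Yes

1. move(b)  →  {at(c), clear(a), clear(b), clear(c), clear(e), inpos(b,b), inpos(c,a)}
2. step(a)  →  {at(a), at(c), clear(b), clear(c), clear(e), inpos(a,a), inpos(b,b), inpos(c,a)}
3. tag(b,e)  →  {at(a), at(c), clear(b), clear(c), clear(e), inpos(a,a), inpos(c,a), on(e,b), on(e,e)}
4. tag(a,c)  →  {at(a), at(c), clear(b), clear(c), clear(e), inpos(c,a), on(c,a), on(c,c), on(e,b), on(e,e)}
optimal plan length = 4; 4 ≤ 5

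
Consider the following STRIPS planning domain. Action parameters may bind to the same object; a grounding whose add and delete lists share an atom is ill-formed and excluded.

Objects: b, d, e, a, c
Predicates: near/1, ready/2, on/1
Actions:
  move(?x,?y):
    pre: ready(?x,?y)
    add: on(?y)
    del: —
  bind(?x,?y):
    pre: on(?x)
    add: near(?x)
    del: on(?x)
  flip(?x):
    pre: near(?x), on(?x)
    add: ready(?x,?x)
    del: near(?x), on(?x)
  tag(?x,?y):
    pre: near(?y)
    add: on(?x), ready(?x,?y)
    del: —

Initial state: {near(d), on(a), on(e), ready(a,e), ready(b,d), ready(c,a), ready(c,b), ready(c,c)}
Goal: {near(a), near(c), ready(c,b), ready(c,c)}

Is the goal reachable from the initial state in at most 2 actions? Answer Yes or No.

1. move(c,c)  →  {near(d), on(a), on(c), on(e), ready(a,e), ready(b,d), ready(c,a), ready(c,b), ready(c,c)}
2. bind(a,b)  →  {near(a), near(d), on(c), on(e), ready(a,e), ready(b,d), ready(c,a), ready(c,b), ready(c,c)}
3. bind(c,b)  →  {near(a), near(c), near(d), on(e), ready(a,e), ready(b,d), ready(c,a), ready(c,b), ready(c,c)}
optimal plan length = 3; 3 > 2

No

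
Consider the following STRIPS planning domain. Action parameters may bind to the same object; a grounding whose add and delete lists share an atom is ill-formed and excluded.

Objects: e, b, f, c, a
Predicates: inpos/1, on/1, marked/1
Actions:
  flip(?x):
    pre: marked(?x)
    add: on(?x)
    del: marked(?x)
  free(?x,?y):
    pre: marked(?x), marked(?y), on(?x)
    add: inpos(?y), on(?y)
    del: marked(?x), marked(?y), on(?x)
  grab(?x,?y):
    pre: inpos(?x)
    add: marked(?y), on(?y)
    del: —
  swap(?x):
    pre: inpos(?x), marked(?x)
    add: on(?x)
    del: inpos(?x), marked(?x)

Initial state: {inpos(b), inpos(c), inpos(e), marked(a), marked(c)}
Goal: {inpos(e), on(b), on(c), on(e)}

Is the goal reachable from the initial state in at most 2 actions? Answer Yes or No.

No

1. flip(c)  →  {inpos(b), inpos(c), inpos(e), marked(a), on(c)}
2. grab(e,e)  →  {inpos(b), inpos(c), inpos(e), marked(a), marked(e), on(c), on(e)}
3. grab(e,b)  →  {inpos(b), inpos(c), inpos(e), marked(a), marked(b), marked(e), on(b), on(c), on(e)}
optimal plan length = 3; 3 > 2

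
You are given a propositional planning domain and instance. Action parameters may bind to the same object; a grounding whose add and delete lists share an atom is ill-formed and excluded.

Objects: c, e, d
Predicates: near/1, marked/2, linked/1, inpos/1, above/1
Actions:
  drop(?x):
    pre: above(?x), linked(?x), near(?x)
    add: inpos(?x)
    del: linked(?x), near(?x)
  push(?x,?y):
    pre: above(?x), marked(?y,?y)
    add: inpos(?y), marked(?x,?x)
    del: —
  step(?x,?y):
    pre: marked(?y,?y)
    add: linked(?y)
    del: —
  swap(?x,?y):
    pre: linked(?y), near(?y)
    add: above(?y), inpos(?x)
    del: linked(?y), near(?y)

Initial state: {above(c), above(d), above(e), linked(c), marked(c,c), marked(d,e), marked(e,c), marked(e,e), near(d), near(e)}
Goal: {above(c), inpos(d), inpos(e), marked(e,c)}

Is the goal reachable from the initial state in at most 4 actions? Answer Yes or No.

Yes

1. push(d,e)  →  {above(c), above(d), above(e), inpos(e), linked(c), marked(c,c), marked(d,d), marked(d,e), marked(e,c), marked(e,e), near(d), near(e)}
2. push(c,d)  →  {above(c), above(d), above(e), inpos(d), inpos(e), linked(c), marked(c,c), marked(d,d), marked(d,e), marked(e,c), marked(e,e), near(d), near(e)}
optimal plan length = 2; 2 ≤ 4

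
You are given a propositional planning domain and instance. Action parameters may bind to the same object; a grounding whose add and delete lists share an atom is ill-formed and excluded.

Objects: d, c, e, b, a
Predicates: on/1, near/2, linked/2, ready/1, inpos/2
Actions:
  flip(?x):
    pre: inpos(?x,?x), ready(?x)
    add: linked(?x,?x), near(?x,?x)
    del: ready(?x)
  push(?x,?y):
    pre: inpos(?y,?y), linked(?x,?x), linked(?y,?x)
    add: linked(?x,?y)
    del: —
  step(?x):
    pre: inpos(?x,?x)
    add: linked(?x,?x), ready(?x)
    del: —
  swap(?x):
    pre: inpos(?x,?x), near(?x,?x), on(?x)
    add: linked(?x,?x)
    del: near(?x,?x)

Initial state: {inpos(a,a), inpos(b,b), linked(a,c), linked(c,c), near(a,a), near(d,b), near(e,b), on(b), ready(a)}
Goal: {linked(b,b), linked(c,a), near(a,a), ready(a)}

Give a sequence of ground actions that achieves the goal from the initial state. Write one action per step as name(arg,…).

1. push(c,a)  →  {inpos(a,a), inpos(b,b), linked(a,c), linked(c,a), linked(c,c), near(a,a), near(d,b), near(e,b), on(b), ready(a)}
2. step(b)  →  {inpos(a,a), inpos(b,b), linked(a,c), linked(b,b), linked(c,a), linked(c,c), near(a,a), near(d,b), near(e,b), on(b), ready(a), ready(b)}

push(c,a); step(b)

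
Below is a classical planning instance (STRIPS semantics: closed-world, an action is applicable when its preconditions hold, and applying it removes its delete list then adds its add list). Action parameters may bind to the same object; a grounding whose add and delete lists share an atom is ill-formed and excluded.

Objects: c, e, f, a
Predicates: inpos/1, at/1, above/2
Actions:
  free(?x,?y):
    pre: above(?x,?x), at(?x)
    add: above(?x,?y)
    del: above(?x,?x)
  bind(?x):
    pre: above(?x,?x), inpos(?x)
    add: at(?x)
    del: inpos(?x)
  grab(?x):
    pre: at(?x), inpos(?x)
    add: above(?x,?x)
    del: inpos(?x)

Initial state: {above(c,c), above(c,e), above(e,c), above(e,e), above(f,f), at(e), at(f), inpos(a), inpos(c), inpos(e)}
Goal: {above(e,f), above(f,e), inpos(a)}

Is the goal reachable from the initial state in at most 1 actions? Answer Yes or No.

1. free(e,f)  →  {above(c,c), above(c,e), above(e,c), above(e,f), above(f,f), at(e), at(f), inpos(a), inpos(c), inpos(e)}
2. free(f,e)  →  {above(c,c), above(c,e), above(e,c), above(e,f), above(f,e), at(e), at(f), inpos(a), inpos(c), inpos(e)}
optimal plan length = 2; 2 > 1

No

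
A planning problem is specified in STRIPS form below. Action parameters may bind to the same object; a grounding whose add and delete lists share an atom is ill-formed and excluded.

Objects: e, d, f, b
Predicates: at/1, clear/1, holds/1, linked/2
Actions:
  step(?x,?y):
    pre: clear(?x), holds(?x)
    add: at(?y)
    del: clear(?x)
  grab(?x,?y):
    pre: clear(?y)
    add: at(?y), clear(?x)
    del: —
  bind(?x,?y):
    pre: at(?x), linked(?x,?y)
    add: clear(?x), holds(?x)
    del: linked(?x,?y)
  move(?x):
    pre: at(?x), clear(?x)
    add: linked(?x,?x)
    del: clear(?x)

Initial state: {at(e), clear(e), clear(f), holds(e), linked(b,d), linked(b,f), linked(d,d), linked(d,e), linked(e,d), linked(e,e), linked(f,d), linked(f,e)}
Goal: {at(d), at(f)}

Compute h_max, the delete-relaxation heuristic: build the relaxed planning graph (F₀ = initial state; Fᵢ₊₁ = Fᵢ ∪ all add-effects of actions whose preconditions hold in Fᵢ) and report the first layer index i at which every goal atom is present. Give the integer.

F0 = init (12 atoms)
F1 = F0 ∪ {at(b), at(d), at(f), clear(b), clear(d)}  (17 atoms)
goal ⊆ F1  ⇒  h_max = 1

1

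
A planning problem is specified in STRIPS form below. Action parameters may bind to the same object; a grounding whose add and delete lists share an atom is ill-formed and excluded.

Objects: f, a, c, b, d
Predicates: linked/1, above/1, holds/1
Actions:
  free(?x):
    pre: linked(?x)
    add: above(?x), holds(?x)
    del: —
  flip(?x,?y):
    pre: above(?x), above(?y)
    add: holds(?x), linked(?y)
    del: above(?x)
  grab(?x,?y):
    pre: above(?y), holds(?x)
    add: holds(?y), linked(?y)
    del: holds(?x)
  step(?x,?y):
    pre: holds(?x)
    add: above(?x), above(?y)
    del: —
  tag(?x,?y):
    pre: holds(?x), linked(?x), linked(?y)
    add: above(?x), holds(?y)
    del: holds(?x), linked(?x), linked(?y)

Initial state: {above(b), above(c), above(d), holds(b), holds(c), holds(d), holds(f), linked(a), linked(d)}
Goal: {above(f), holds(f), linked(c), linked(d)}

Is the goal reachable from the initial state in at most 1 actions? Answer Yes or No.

1. flip(c,c)  →  {above(b), above(d), holds(b), holds(c), holds(d), holds(f), linked(a), linked(c), linked(d)}
2. step(f,f)  →  {above(b), above(d), above(f), holds(b), holds(c), holds(d), holds(f), linked(a), linked(c), linked(d)}
optimal plan length = 2; 2 > 1

No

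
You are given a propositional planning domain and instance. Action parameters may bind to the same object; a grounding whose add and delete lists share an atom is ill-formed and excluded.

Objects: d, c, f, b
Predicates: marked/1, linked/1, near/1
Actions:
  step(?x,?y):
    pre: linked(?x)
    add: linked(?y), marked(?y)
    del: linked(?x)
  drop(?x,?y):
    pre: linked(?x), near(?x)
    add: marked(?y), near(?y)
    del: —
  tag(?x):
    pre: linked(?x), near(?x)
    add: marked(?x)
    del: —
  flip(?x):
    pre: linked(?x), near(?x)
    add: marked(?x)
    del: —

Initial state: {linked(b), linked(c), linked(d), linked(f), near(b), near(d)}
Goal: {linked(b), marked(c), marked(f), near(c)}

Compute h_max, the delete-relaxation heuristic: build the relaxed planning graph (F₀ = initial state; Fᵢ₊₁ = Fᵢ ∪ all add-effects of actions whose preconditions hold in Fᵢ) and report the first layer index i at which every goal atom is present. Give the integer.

F0 = init (6 atoms)
F1 = F0 ∪ {marked(b), marked(c), marked(d), marked(f), near(c), near(f)}  (12 atoms)
goal ⊆ F1  ⇒  h_max = 1

1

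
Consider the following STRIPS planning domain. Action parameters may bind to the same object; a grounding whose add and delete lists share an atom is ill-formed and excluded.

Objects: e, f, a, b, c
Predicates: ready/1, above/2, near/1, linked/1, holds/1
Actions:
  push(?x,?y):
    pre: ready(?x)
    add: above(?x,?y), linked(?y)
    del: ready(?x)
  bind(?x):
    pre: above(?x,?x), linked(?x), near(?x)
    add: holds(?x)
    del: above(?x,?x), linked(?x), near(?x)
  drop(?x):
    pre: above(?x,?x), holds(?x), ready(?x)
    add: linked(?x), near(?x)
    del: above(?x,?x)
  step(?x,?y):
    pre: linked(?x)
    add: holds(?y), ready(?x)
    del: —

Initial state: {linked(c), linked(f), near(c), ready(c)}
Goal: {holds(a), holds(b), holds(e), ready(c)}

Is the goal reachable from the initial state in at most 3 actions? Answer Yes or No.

1. step(f,e)  →  {holds(e), linked(c), linked(f), near(c), ready(c), ready(f)}
2. step(f,a)  →  {holds(a), holds(e), linked(c), linked(f), near(c), ready(c), ready(f)}
3. step(f,b)  →  {holds(a), holds(b), holds(e), linked(c), linked(f), near(c), ready(c), ready(f)}
optimal plan length = 3; 3 ≤ 3

Yes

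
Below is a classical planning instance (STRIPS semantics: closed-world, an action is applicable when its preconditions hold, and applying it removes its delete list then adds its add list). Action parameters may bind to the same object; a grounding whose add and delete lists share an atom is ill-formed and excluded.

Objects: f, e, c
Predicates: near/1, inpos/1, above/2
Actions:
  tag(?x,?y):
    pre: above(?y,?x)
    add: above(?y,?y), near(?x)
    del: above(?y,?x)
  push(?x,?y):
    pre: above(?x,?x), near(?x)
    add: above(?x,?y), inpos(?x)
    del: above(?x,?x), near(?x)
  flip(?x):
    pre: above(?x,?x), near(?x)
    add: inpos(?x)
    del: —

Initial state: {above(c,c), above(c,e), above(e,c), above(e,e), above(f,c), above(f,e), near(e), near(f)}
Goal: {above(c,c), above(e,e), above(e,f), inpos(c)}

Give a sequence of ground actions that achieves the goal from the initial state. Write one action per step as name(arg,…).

push(e,f); tag(c,e); flip(c)

1. push(e,f)  →  {above(c,c), above(c,e), above(e,c), above(e,f), above(f,c), above(f,e), inpos(e), near(f)}
2. tag(c,e)  →  {above(c,c), above(c,e), above(e,e), above(e,f), above(f,c), above(f,e), inpos(e), near(c), near(f)}
3. flip(c)  →  {above(c,c), above(c,e), above(e,e), above(e,f), above(f,c), above(f,e), inpos(c), inpos(e), near(c), near(f)}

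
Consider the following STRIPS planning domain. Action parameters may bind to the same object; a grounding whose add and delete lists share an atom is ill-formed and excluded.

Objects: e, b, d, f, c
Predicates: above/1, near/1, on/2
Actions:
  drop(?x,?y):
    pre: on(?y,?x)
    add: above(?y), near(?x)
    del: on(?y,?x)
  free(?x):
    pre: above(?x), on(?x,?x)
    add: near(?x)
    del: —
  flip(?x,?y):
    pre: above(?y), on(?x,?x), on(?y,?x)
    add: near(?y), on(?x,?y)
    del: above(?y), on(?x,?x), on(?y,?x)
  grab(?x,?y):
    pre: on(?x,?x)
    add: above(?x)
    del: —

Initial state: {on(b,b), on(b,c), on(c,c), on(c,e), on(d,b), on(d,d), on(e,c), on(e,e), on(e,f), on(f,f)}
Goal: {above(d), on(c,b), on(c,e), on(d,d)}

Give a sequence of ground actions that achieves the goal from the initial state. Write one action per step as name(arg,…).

1. drop(b,b)  →  {above(b), near(b), on(b,c), on(c,c), on(c,e), on(d,b), on(d,d), on(e,c), on(e,e), on(e,f), on(f,f)}
2. drop(b,d)  →  {above(b), above(d), near(b), on(b,c), on(c,c), on(c,e), on(d,d), on(e,c), on(e,e), on(e,f), on(f,f)}
3. flip(c,b)  →  {above(d), near(b), on(c,b), on(c,e), on(d,d), on(e,c), on(e,e), on(e,f), on(f,f)}

drop(b,b); drop(b,d); flip(c,b)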